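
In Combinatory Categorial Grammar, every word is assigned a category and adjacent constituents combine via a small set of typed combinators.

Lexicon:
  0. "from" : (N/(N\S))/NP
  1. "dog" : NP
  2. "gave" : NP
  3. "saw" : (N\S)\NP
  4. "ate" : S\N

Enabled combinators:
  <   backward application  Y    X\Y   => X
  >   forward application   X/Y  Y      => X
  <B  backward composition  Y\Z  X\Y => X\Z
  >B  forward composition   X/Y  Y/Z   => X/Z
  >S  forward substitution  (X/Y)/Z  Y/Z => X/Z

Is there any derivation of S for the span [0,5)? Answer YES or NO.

[0,5] S   <
  [0,4] N   >
    [0,2] N/(N\S)   >
      [0,1] "from" : (N/(N\S))/NP
      [1,2] "dog" : NP
    [2,4] N\S   <
      [2,3] "gave" : NP
      [3,4] "saw" : (N\S)\NP
  [4,5] "ate" : S\N

YES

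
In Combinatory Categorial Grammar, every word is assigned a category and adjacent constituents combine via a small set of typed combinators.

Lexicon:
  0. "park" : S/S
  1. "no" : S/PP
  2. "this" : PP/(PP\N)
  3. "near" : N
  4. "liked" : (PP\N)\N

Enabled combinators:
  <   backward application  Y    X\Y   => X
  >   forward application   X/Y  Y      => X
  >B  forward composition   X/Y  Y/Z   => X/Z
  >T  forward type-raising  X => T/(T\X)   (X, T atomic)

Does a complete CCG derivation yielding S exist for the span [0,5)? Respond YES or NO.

[0,5] S   >
  [0,2] S/PP   >B
    [0,1] "park" : S/S
    [1,2] "no" : S/PP
  [2,5] PP   >
    [2,3] "this" : PP/(PP\N)
    [3,5] PP\N   <
      [3,4] "near" : N
      [4,5] "liked" : (PP\N)\N

YES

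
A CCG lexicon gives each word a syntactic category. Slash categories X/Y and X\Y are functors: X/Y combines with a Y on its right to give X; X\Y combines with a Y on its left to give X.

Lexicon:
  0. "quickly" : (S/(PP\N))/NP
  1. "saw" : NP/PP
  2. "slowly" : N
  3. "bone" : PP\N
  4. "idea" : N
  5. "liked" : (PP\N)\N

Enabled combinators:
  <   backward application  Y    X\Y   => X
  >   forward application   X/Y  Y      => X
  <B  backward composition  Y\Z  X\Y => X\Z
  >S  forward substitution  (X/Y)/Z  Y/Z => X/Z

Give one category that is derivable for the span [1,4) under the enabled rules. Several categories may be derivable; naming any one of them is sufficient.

[0,6] S   >
  [0,4] S/(PP\N)   >
    [0,1] "quickly" : (S/(PP\N))/NP
    [1,4] NP   >
      [1,2] "saw" : NP/PP
      [2,4] PP   <
        [2,3] "slowly" : N
        [3,4] "bone" : PP\N
  [4,6] PP\N   <
    [4,5] "idea" : N
    [5,6] "liked" : (PP\N)\N

NP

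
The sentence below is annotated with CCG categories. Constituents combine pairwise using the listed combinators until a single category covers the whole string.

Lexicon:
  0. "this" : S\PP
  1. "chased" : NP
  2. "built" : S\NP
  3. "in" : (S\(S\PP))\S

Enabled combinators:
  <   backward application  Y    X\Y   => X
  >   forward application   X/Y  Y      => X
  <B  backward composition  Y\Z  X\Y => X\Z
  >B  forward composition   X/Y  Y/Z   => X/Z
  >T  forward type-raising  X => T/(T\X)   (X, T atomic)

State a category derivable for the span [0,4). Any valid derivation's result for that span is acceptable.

S

[0,4] S   <
  [0,1] "this" : S\PP
  [1,4] S\(S\PP)   <
    [1,3] S   >
      [1,2] S/(S\NP)   >T
        [1,2] "chased" : NP
      [2,3] "built" : S\NP
    [3,4] "in" : (S\(S\PP))\S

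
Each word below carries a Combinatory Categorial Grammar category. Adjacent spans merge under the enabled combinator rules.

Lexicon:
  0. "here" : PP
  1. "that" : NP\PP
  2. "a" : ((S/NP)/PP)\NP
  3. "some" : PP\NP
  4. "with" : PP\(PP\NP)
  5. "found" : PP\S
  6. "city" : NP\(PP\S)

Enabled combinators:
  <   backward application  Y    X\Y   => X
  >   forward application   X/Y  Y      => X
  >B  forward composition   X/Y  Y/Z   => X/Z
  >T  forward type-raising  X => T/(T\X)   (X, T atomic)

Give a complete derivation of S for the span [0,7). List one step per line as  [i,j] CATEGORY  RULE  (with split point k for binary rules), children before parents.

[0,1] PP  lex  "here"
[1,2] NP\PP  lex  "that"
[0,2] NP  <  k=1
[2,3] ((S/NP)/PP)\NP  lex  "a"
[0,3] (S/NP)/PP  <  k=2
[3,4] PP\NP  lex  "some"
[4,5] PP\(PP\NP)  lex  "with"
[3,5] PP  <  k=4
[0,5] S/NP  >  k=3
[5,6] PP\S  lex  "found"
[6,7] NP\(PP\S)  lex  "city"
[5,7] NP  <  k=6
[0,7] S  >  k=5

[0,7] S   >
  [0,5] S/NP   >
    [0,3] (S/NP)/PP   <
      [0,2] NP   <
        [0,1] "here" : PP
        [1,2] "that" : NP\PP
      [2,3] "a" : ((S/NP)/PP)\NP
    [3,5] PP   <
      [3,4] "some" : PP\NP
      [4,5] "with" : PP\(PP\NP)
  [5,7] NP   <
    [5,6] "found" : PP\S
    [6,7] "city" : NP\(PP\S)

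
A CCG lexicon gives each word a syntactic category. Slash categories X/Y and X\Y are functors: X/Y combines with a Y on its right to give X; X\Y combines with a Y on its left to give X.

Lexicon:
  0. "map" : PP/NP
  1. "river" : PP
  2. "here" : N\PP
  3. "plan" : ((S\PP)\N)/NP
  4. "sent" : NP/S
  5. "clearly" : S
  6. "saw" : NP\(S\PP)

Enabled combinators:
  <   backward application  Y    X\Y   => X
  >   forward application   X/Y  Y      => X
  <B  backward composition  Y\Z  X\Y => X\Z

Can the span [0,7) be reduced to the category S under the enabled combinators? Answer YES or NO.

PP/NP PP N\PP ((S\PP)\N)/NP NP/S S NP\(S\PP)
CKY chart[0,7] = {PP}; S ∉ chart

NO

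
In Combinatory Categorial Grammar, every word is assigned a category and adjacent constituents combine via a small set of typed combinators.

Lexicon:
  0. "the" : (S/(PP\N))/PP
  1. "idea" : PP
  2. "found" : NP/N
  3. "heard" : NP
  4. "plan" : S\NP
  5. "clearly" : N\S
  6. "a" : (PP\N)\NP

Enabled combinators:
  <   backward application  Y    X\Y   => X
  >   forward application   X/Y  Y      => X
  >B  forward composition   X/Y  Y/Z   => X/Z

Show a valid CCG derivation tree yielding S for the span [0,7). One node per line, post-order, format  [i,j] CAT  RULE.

[0,1] (S/(PP\N))/PP  lex  "the"
[1,2] PP  lex  "idea"
[0,2] S/(PP\N)  >  k=1
[2,3] NP/N  lex  "found"
[3,4] NP  lex  "heard"
[4,5] S\NP  lex  "plan"
[3,5] S  <  k=4
[5,6] N\S  lex  "clearly"
[3,6] N  <  k=5
[2,6] NP  >  k=3
[6,7] (PP\N)\NP  lex  "a"
[2,7] PP\N  <  k=6
[0,7] S  >  k=2

[0,7] S   >
  [0,2] S/(PP\N)   >
    [0,1] "the" : (S/(PP\N))/PP
    [1,2] "idea" : PP
  [2,7] PP\N   <
    [2,6] NP   >
      [2,3] "found" : NP/N
      [3,6] N   <
        [3,5] S   <
          [3,4] "heard" : NP
          [4,5] "plan" : S\NP
        [5,6] "clearly" : N\S
    [6,7] "a" : (PP\N)\NP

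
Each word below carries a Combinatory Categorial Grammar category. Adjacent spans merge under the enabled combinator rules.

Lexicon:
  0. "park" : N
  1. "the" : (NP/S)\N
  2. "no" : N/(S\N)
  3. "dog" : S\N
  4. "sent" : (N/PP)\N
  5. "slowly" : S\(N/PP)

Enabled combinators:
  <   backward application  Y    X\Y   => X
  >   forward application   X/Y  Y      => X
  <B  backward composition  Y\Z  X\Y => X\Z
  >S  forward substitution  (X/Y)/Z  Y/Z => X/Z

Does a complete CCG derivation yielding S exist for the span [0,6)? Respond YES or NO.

NO

N (NP/S)\N N/(S\N) S\N (N/PP)\N S\(N/PP)
CKY chart[0,6] = {NP}; S ∉ chart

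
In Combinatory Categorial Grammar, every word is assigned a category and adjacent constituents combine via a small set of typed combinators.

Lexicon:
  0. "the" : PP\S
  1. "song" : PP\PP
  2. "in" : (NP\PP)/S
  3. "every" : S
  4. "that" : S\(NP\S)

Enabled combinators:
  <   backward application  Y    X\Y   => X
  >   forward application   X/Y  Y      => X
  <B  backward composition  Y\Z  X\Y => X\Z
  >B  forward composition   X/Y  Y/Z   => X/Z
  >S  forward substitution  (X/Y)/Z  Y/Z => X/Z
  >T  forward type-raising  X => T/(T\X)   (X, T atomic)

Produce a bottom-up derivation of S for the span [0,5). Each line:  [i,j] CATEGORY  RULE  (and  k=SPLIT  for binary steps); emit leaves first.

[0,1] PP\S  lex  "the"
[1,2] PP\PP  lex  "song"
[0,2] PP\S  <B  k=1
[2,3] (NP\PP)/S  lex  "in"
[3,4] S  lex  "every"
[2,4] NP\PP  >  k=3
[0,4] NP\S  <B  k=2
[4,5] S\(NP\S)  lex  "that"
[0,5] S  <  k=4

[0,5] S   <
  [0,4] NP\S   <B
    [0,2] PP\S   <B
      [0,1] "the" : PP\S
      [1,2] "song" : PP\PP
    [2,4] NP\PP   >
      [2,3] "in" : (NP\PP)/S
      [3,4] "every" : S
  [4,5] "that" : S\(NP\S)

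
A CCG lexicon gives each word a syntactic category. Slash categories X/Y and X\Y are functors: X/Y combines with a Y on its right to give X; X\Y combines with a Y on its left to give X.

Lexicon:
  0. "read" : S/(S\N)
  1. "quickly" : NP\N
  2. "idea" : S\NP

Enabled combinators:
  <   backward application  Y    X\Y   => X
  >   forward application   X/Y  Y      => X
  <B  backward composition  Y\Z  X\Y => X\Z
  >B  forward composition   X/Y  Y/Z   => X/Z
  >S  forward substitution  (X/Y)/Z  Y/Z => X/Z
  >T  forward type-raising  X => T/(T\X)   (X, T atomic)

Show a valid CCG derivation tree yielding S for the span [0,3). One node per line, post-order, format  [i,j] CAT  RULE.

[0,3] S   >
  [0,1] "read" : S/(S\N)
  [1,3] S\N   <B
    [1,2] "quickly" : NP\N
    [2,3] "idea" : S\NP

[0,1] S/(S\N)  lex  "read"
[1,2] NP\N  lex  "quickly"
[2,3] S\NP  lex  "idea"
[1,3] S\N  <B  k=2
[0,3] S  >  k=1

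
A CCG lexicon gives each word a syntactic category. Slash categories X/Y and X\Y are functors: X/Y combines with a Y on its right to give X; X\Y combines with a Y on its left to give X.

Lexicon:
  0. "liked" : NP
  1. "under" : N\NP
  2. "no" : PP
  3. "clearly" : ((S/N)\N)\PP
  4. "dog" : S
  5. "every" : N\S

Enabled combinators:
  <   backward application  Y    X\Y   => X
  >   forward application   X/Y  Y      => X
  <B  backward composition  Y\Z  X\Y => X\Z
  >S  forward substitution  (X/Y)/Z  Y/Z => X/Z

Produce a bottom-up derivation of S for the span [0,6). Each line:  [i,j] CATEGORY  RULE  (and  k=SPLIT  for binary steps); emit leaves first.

[0,1] NP  lex  "liked"
[1,2] N\NP  lex  "under"
[0,2] N  <  k=1
[2,3] PP  lex  "no"
[3,4] ((S/N)\N)\PP  lex  "clearly"
[2,4] (S/N)\N  <  k=3
[0,4] S/N  <  k=2
[4,5] S  lex  "dog"
[5,6] N\S  lex  "every"
[4,6] N  <  k=5
[0,6] S  >  k=4

[0,6] S   >
  [0,4] S/N   <
    [0,2] N   <
      [0,1] "liked" : NP
      [1,2] "under" : N\NP
    [2,4] (S/N)\N   <
      [2,3] "no" : PP
      [3,4] "clearly" : ((S/N)\N)\PP
  [4,6] N   <
    [4,5] "dog" : S
    [5,6] "every" : N\S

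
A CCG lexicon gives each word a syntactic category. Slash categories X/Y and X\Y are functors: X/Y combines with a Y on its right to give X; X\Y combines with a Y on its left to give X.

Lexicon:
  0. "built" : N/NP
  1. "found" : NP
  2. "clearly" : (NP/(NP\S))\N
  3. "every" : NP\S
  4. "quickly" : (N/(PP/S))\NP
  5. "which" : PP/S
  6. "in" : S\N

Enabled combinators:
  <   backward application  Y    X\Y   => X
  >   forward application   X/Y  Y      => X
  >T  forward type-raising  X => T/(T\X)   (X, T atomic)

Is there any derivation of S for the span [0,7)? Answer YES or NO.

YES

[0,7] S   <
  [0,6] N   >
    [0,5] N/(PP/S)   <
      [0,4] NP   >
        [0,3] NP/(NP\S)   <
          [0,2] N   >
            [0,1] "built" : N/NP
            [1,2] "found" : NP
          [2,3] "clearly" : (NP/(NP\S))\N
        [3,4] "every" : NP\S
      [4,5] "quickly" : (N/(PP/S))\NP
    [5,6] "which" : PP/S
  [6,7] "in" : S\N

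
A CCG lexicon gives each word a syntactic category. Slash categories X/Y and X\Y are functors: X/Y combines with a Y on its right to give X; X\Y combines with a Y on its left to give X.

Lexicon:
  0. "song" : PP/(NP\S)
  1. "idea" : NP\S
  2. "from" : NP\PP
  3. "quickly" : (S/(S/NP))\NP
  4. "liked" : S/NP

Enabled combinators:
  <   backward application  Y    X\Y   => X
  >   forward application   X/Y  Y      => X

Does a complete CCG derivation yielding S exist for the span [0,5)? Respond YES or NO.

[0,5] S   >
  [0,4] S/(S/NP)   <
    [0,3] NP   <
      [0,2] PP   >
        [0,1] "song" : PP/(NP\S)
        [1,2] "idea" : NP\S
      [2,3] "from" : NP\PP
    [3,4] "quickly" : (S/(S/NP))\NP
  [4,5] "liked" : S/NP

YES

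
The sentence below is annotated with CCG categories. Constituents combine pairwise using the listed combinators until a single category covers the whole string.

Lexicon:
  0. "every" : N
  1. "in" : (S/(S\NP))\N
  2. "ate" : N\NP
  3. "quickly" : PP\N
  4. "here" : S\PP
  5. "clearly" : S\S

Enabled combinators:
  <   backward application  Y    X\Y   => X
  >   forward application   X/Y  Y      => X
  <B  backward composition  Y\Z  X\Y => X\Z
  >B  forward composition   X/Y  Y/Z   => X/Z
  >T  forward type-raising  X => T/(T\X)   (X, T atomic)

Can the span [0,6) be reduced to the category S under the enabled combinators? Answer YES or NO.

[0,6] S   >
  [0,2] S/(S\NP)   <
    [0,1] "every" : N
    [1,2] "in" : (S/(S\NP))\N
  [2,6] S\NP   <B
    [2,3] "ate" : N\NP
    [3,6] S\N   <B
      [3,5] S\N   <B
        [3,4] "quickly" : PP\N
        [4,5] "here" : S\PP
      [5,6] "clearly" : S\S

YES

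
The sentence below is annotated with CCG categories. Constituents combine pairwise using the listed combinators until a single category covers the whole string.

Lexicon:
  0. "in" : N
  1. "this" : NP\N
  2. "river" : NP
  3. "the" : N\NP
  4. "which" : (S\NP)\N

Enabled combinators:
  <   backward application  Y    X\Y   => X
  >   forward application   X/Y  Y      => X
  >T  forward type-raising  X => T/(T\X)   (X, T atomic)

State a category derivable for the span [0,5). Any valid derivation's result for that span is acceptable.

S

[0,5] S   <
  [0,2] NP   >
    [0,1] NP/(NP\N)   >T
      [0,1] "in" : N
    [1,2] "this" : NP\N
  [2,5] S\NP   <
    [2,4] N   >
      [2,3] N/(N\NP)   >T
        [2,3] "river" : NP
      [3,4] "the" : N\NP
    [4,5] "which" : (S\NP)\N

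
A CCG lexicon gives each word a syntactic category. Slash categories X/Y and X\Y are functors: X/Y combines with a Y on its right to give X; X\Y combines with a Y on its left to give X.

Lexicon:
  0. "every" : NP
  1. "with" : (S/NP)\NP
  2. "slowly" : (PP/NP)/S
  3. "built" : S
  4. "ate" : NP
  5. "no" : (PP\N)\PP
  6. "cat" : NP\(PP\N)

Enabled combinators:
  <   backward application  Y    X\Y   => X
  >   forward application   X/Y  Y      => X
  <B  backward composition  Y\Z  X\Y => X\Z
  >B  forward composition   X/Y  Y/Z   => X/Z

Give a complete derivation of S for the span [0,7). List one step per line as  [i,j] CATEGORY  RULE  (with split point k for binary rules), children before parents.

[0,7] S   >
  [0,2] S/NP   <
    [0,1] "every" : NP
    [1,2] "with" : (S/NP)\NP
  [2,7] NP   <
    [2,6] PP\N   <
      [2,5] PP   >
        [2,4] PP/NP   >
          [2,3] "slowly" : (PP/NP)/S
          [3,4] "built" : S
        [4,5] "ate" : NP
      [5,6] "no" : (PP\N)\PP
    [6,7] "cat" : NP\(PP\N)

[0,1] NP  lex  "every"
[1,2] (S/NP)\NP  lex  "with"
[0,2] S/NP  <  k=1
[2,3] (PP/NP)/S  lex  "slowly"
[3,4] S  lex  "built"
[2,4] PP/NP  >  k=3
[4,5] NP  lex  "ate"
[2,5] PP  >  k=4
[5,6] (PP\N)\PP  lex  "no"
[2,6] PP\N  <  k=5
[6,7] NP\(PP\N)  lex  "cat"
[2,7] NP  <  k=6
[0,7] S  >  k=2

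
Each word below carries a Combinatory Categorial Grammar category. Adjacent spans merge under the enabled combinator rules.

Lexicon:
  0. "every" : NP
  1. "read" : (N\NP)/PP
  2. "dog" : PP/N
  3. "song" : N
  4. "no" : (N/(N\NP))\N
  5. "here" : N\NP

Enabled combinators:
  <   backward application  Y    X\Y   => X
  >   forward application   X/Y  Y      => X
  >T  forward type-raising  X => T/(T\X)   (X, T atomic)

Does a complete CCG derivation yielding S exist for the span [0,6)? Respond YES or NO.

NO

NP (N\NP)/PP PP/N N (N/(N\NP))\N N\NP
CKY chart[0,6] = {N, N/(N\N), NP/(NP\N), PP/(PP\N), S/(S\N)}; S ∉ chart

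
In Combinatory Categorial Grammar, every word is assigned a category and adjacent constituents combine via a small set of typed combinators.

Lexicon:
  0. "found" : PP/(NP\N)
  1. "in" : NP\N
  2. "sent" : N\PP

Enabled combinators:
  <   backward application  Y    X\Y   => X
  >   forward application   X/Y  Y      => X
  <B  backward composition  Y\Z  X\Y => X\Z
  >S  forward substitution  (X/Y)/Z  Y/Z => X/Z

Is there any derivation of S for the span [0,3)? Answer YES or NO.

PP/(NP\N) NP\N N\PP
CKY chart[0,3] = {N}; S ∉ chart

NO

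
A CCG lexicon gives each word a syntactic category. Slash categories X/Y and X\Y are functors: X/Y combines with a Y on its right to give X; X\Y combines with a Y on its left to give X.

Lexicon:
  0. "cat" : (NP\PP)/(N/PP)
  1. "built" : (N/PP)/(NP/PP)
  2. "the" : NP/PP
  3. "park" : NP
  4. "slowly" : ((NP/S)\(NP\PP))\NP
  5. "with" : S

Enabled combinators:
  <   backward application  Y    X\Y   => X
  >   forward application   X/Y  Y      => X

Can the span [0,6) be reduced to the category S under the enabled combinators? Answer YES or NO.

(NP\PP)/(N/PP) (N/PP)/(NP/PP) NP/PP NP ((NP/S)\(NP\PP))\NP S
CKY chart[0,6] = {NP}; S ∉ chart

NO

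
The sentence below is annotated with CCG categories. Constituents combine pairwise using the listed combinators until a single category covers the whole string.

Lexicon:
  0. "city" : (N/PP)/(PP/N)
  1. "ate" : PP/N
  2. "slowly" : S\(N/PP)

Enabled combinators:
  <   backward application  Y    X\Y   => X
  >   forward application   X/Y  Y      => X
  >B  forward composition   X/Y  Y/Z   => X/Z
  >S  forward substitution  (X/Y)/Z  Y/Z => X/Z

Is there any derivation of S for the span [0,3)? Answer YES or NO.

YES

[0,3] S   <
  [0,2] N/PP   >
    [0,1] "city" : (N/PP)/(PP/N)
    [1,2] "ate" : PP/N
  [2,3] "slowly" : S\(N/PP)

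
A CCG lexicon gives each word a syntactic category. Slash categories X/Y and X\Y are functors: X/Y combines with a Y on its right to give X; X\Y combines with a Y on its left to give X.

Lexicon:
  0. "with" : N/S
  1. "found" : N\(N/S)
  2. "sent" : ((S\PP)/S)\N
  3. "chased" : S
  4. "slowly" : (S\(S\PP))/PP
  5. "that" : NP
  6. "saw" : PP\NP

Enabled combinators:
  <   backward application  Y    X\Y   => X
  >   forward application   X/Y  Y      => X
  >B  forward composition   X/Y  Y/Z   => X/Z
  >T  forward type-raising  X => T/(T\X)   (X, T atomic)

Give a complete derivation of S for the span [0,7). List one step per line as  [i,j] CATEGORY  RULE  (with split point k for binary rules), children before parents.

[0,7] S   <
  [0,4] S\PP   >
    [0,3] (S\PP)/S   <
      [0,2] N   <
        [0,1] "with" : N/S
        [1,2] "found" : N\(N/S)
      [2,3] "sent" : ((S\PP)/S)\N
    [3,4] "chased" : S
  [4,7] S\(S\PP)   >
    [4,5] "slowly" : (S\(S\PP))/PP
    [5,7] PP   <
      [5,6] "that" : NP
      [6,7] "saw" : PP\NP

[0,1] N/S  lex  "with"
[1,2] N\(N/S)  lex  "found"
[0,2] N  <  k=1
[2,3] ((S\PP)/S)\N  lex  "sent"
[0,3] (S\PP)/S  <  k=2
[3,4] S  lex  "chased"
[0,4] S\PP  >  k=3
[4,5] (S\(S\PP))/PP  lex  "slowly"
[5,6] NP  lex  "that"
[6,7] PP\NP  lex  "saw"
[5,7] PP  <  k=6
[4,7] S\(S\PP)  >  k=5
[0,7] S  <  k=4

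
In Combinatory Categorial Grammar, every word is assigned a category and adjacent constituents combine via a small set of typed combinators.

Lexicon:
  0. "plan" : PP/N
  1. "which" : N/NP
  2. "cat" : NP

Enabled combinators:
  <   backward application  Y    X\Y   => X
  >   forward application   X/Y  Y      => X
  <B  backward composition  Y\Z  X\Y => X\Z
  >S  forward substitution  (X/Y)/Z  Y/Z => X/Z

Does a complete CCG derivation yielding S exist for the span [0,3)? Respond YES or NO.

PP/N N/NP NP
CKY chart[0,3] = {PP}; S ∉ chart

NO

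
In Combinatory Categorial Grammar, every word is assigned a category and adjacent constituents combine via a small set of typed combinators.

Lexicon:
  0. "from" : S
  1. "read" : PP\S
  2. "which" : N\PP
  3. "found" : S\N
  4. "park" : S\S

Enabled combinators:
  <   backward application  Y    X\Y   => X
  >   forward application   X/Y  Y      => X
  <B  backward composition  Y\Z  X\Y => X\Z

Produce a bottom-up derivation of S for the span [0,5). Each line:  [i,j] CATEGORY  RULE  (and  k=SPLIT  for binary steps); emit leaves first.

[0,5] S   <
  [0,3] N   <
    [0,2] PP   <
      [0,1] "from" : S
      [1,2] "read" : PP\S
    [2,3] "which" : N\PP
  [3,5] S\N   <B
    [3,4] "found" : S\N
    [4,5] "park" : S\S

[0,1] S  lex  "from"
[1,2] PP\S  lex  "read"
[0,2] PP  <  k=1
[2,3] N\PP  lex  "which"
[0,3] N  <  k=2
[3,4] S\N  lex  "found"
[4,5] S\S  lex  "park"
[3,5] S\N  <B  k=4
[0,5] S  <  k=3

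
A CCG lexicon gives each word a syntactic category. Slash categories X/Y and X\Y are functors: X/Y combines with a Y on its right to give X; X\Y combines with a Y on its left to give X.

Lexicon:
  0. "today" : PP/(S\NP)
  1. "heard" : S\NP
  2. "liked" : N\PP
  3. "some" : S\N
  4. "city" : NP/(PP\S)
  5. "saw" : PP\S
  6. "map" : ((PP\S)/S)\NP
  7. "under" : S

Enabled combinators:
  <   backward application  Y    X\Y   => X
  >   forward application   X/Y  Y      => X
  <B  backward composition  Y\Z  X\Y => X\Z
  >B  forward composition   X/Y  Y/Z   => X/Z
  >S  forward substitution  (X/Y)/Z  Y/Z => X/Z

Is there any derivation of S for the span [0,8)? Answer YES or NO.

PP/(S\NP) S\NP N\PP S\N NP/(PP\S) PP\S ((PP\S)/S)\NP S
CKY chart[0,8] = {PP}; S ∉ chart

NO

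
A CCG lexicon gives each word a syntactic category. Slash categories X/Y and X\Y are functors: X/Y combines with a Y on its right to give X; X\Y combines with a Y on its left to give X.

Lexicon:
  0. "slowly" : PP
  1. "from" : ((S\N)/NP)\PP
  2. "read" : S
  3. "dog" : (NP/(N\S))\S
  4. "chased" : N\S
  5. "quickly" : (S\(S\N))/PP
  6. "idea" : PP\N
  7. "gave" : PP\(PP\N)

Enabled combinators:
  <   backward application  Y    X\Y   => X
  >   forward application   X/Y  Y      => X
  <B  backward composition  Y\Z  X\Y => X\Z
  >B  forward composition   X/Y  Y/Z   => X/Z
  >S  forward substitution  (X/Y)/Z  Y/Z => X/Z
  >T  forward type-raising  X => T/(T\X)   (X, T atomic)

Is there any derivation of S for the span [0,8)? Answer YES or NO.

YES

[0,8] S   <
  [0,5] S\N   >
    [0,2] (S\N)/NP   <
      [0,1] "slowly" : PP
      [1,2] "from" : ((S\N)/NP)\PP
    [2,5] NP   >
      [2,4] NP/(N\S)   <
        [2,3] "read" : S
        [3,4] "dog" : (NP/(N\S))\S
      [4,5] "chased" : N\S
  [5,8] S\(S\N)   >
    [5,6] "quickly" : (S\(S\N))/PP
    [6,8] PP   <
      [6,7] "idea" : PP\N
      [7,8] "gave" : PP\(PP\N)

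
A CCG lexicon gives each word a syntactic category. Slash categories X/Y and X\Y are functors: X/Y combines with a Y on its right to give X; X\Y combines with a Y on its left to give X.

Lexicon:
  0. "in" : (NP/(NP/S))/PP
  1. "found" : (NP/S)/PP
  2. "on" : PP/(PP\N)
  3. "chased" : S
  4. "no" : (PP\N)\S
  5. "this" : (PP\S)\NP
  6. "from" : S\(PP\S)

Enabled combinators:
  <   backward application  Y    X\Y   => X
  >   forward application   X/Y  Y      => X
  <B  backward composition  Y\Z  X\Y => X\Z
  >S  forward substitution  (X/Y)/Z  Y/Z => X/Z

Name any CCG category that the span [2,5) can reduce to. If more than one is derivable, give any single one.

[0,7] S   <
  [0,5] NP   >
    [0,2] NP/PP   >S
      [0,1] "in" : (NP/(NP/S))/PP
      [1,2] "found" : (NP/S)/PP
    [2,5] PP   >
      [2,3] "on" : PP/(PP\N)
      [3,5] PP\N   <
        [3,4] "chased" : S
        [4,5] "no" : (PP\N)\S
  [5,7] S\NP   <B
    [5,6] "this" : (PP\S)\NP
    [6,7] "from" : S\(PP\S)

PP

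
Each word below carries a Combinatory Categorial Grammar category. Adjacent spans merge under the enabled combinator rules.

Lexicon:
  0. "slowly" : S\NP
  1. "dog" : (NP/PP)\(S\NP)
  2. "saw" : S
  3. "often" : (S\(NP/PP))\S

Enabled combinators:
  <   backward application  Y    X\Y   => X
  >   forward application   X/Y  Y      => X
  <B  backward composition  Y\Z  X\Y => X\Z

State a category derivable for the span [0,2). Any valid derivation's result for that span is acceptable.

NP/PP

[0,4] S   <
  [0,2] NP/PP   <
    [0,1] "slowly" : S\NP
    [1,2] "dog" : (NP/PP)\(S\NP)
  [2,4] S\(NP/PP)   <
    [2,3] "saw" : S
    [3,4] "often" : (S\(NP/PP))\S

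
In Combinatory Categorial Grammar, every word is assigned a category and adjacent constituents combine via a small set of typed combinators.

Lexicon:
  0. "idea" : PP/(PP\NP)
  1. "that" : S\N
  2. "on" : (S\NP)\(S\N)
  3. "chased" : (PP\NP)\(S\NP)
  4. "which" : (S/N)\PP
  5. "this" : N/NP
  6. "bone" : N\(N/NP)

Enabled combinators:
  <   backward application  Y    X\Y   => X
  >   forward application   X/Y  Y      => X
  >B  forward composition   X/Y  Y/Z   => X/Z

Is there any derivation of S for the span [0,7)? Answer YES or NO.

[0,7] S   >
  [0,5] S/N   <
    [0,4] PP   >
      [0,1] "idea" : PP/(PP\NP)
      [1,4] PP\NP   <
        [1,3] S\NP   <
          [1,2] "that" : S\N
          [2,3] "on" : (S\NP)\(S\N)
        [3,4] "chased" : (PP\NP)\(S\NP)
    [4,5] "which" : (S/N)\PP
  [5,7] N   <
    [5,6] "this" : N/NP
    [6,7] "bone" : N\(N/NP)

YES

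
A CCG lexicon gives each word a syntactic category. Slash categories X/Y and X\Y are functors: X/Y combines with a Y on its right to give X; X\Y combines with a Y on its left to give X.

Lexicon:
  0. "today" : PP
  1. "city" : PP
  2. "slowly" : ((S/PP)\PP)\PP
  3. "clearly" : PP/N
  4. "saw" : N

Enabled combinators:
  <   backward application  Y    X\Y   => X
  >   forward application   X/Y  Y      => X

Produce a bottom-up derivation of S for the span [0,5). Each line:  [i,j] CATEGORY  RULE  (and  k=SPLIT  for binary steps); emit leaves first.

[0,5] S   >
  [0,3] S/PP   <
    [0,1] "today" : PP
    [1,3] (S/PP)\PP   <
      [1,2] "city" : PP
      [2,3] "slowly" : ((S/PP)\PP)\PP
  [3,5] PP   >
    [3,4] "clearly" : PP/N
    [4,5] "saw" : N

[0,1] PP  lex  "today"
[1,2] PP  lex  "city"
[2,3] ((S/PP)\PP)\PP  lex  "slowly"
[1,3] (S/PP)\PP  <  k=2
[0,3] S/PP  <  k=1
[3,4] PP/N  lex  "clearly"
[4,5] N  lex  "saw"
[3,5] PP  >  k=4
[0,5] S  >  k=3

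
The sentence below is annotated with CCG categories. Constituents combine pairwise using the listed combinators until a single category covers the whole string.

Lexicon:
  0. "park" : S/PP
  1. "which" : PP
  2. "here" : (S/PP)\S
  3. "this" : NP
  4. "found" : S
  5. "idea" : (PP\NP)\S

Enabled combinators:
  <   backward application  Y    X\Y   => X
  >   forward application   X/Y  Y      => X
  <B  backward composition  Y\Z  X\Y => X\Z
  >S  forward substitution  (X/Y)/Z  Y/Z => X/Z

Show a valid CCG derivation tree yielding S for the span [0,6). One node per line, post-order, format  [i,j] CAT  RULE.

[0,1] S/PP  lex  "park"
[1,2] PP  lex  "which"
[0,2] S  >  k=1
[2,3] (S/PP)\S  lex  "here"
[0,3] S/PP  <  k=2
[3,4] NP  lex  "this"
[4,5] S  lex  "found"
[5,6] (PP\NP)\S  lex  "idea"
[4,6] PP\NP  <  k=5
[3,6] PP  <  k=4
[0,6] S  >  k=3

[0,6] S   >
  [0,3] S/PP   <
    [0,2] S   >
      [0,1] "park" : S/PP
      [1,2] "which" : PP
    [2,3] "here" : (S/PP)\S
  [3,6] PP   <
    [3,4] "this" : NP
    [4,6] PP\NP   <
      [4,5] "found" : S
      [5,6] "idea" : (PP\NP)\S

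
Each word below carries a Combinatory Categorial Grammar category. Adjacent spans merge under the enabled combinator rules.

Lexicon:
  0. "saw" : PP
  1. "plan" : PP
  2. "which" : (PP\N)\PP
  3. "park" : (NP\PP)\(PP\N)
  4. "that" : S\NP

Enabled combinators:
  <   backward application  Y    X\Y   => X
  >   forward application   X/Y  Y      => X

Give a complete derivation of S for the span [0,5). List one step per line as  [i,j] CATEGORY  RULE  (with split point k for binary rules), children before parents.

[0,1] PP  lex  "saw"
[1,2] PP  lex  "plan"
[2,3] (PP\N)\PP  lex  "which"
[1,3] PP\N  <  k=2
[3,4] (NP\PP)\(PP\N)  lex  "park"
[1,4] NP\PP  <  k=3
[0,4] NP  <  k=1
[4,5] S\NP  lex  "that"
[0,5] S  <  k=4

[0,5] S   <
  [0,4] NP   <
    [0,1] "saw" : PP
    [1,4] NP\PP   <
      [1,3] PP\N   <
        [1,2] "plan" : PP
        [2,3] "which" : (PP\N)\PP
      [3,4] "park" : (NP\PP)\(PP\N)
  [4,5] "that" : S\NP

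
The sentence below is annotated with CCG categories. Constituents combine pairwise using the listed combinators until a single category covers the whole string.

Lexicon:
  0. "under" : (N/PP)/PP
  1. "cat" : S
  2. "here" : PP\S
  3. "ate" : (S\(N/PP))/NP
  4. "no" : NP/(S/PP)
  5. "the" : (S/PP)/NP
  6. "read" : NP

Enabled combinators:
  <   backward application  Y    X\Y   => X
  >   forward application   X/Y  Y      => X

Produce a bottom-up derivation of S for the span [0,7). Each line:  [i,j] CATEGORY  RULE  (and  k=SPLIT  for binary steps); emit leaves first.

[0,7] S   <
  [0,3] N/PP   >
    [0,1] "under" : (N/PP)/PP
    [1,3] PP   <
      [1,2] "cat" : S
      [2,3] "here" : PP\S
  [3,7] S\(N/PP)   >
    [3,4] "ate" : (S\(N/PP))/NP
    [4,7] NP   >
      [4,5] "no" : NP/(S/PP)
      [5,7] S/PP   >
        [5,6] "the" : (S/PP)/NP
        [6,7] "read" : NP

[0,1] (N/PP)/PP  lex  "under"
[1,2] S  lex  "cat"
[2,3] PP\S  lex  "here"
[1,3] PP  <  k=2
[0,3] N/PP  >  k=1
[3,4] (S\(N/PP))/NP  lex  "ate"
[4,5] NP/(S/PP)  lex  "no"
[5,6] (S/PP)/NP  lex  "the"
[6,7] NP  lex  "read"
[5,7] S/PP  >  k=6
[4,7] NP  >  k=5
[3,7] S\(N/PP)  >  k=4
[0,7] S  <  k=3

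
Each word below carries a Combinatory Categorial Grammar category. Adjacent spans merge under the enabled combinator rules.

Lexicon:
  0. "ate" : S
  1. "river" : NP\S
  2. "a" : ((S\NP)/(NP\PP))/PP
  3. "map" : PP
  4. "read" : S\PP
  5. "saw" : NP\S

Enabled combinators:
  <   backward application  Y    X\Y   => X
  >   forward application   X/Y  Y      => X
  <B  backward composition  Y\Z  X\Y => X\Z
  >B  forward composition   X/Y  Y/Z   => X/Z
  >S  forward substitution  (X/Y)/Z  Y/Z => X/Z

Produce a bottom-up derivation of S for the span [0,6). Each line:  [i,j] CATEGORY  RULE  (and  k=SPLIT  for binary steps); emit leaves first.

[0,6] S   <
  [0,2] NP   <
    [0,1] "ate" : S
    [1,2] "river" : NP\S
  [2,6] S\NP   >
    [2,4] (S\NP)/(NP\PP)   >
      [2,3] "a" : ((S\NP)/(NP\PP))/PP
      [3,4] "map" : PP
    [4,6] NP\PP   <B
      [4,5] "read" : S\PP
      [5,6] "saw" : NP\S

[0,1] S  lex  "ate"
[1,2] NP\S  lex  "river"
[0,2] NP  <  k=1
[2,3] ((S\NP)/(NP\PP))/PP  lex  "a"
[3,4] PP  lex  "map"
[2,4] (S\NP)/(NP\PP)  >  k=3
[4,5] S\PP  lex  "read"
[5,6] NP\S  lex  "saw"
[4,6] NP\PP  <B  k=5
[2,6] S\NP  >  k=4
[0,6] S  <  k=2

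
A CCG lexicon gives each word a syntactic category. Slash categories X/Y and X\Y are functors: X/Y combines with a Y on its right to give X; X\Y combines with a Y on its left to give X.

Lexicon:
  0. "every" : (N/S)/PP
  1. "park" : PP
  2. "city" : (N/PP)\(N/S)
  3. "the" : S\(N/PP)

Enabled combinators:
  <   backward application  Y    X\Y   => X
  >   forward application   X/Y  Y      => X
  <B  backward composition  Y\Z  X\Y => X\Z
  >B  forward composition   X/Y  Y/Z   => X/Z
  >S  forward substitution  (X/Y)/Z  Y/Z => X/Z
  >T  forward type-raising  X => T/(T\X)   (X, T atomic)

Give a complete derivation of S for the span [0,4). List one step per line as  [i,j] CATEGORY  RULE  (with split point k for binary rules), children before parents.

[0,4] S   <
  [0,3] N/PP   <
    [0,2] N/S   >
      [0,1] "every" : (N/S)/PP
      [1,2] "park" : PP
    [2,3] "city" : (N/PP)\(N/S)
  [3,4] "the" : S\(N/PP)

[0,1] (N/S)/PP  lex  "every"
[1,2] PP  lex  "park"
[0,2] N/S  >  k=1
[2,3] (N/PP)\(N/S)  lex  "city"
[0,3] N/PP  <  k=2
[3,4] S\(N/PP)  lex  "the"
[0,4] S  <  k=3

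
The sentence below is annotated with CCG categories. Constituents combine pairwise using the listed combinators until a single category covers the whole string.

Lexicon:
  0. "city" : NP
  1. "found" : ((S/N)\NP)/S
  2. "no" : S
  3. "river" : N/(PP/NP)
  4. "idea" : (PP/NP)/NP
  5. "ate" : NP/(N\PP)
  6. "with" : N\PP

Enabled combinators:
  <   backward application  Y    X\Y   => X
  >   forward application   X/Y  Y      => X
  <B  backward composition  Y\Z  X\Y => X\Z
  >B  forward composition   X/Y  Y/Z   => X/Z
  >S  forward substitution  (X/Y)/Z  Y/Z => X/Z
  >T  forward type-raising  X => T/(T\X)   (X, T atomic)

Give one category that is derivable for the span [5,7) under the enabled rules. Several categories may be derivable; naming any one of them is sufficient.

NP

[0,7] S   >
  [0,3] S/N   <
    [0,1] "city" : NP
    [1,3] (S/N)\NP   >
      [1,2] "found" : ((S/N)\NP)/S
      [2,3] "no" : S
  [3,7] N   >
    [3,5] N/NP   >B
      [3,4] "river" : N/(PP/NP)
      [4,5] "idea" : (PP/NP)/NP
    [5,7] NP   >
      [5,6] "ate" : NP/(N\PP)
      [6,7] "with" : N\PP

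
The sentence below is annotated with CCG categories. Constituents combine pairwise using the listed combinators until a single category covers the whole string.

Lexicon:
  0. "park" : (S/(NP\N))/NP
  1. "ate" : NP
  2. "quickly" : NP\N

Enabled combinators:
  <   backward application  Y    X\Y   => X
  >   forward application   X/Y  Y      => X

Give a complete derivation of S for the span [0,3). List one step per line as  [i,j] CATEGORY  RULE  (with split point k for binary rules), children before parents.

[0,1] (S/(NP\N))/NP  lex  "park"
[1,2] NP  lex  "ate"
[0,2] S/(NP\N)  >  k=1
[2,3] NP\N  lex  "quickly"
[0,3] S  >  k=2

[0,3] S   >
  [0,2] S/(NP\N)   >
    [0,1] "park" : (S/(NP\N))/NP
    [1,2] "ate" : NP
  [2,3] "quickly" : NP\N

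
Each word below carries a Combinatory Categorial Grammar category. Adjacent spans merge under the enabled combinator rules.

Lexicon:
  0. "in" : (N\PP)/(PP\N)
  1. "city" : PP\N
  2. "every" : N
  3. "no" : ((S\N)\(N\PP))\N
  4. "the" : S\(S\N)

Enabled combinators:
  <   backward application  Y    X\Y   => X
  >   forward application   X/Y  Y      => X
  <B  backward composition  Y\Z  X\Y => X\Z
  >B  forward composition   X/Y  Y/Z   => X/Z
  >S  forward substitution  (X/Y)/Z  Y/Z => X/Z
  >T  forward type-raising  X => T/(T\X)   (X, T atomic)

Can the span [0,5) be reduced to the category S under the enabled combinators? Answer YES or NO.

YES

[0,5] S   <
  [0,4] S\N   <
    [0,2] N\PP   >
      [0,1] "in" : (N\PP)/(PP\N)
      [1,2] "city" : PP\N
    [2,4] (S\N)\(N\PP)   <
      [2,3] "every" : N
      [3,4] "no" : ((S\N)\(N\PP))\N
  [4,5] "the" : S\(S\N)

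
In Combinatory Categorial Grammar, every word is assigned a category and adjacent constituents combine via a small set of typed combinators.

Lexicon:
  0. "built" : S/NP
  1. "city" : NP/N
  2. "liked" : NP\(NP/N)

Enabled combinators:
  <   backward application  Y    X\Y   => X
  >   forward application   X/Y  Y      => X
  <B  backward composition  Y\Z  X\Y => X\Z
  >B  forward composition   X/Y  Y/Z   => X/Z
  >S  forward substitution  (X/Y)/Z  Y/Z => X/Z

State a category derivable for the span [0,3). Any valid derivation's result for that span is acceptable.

S

[0,3] S   >
  [0,1] "built" : S/NP
  [1,3] NP   <
    [1,2] "city" : NP/N
    [2,3] "liked" : NP\(NP/N)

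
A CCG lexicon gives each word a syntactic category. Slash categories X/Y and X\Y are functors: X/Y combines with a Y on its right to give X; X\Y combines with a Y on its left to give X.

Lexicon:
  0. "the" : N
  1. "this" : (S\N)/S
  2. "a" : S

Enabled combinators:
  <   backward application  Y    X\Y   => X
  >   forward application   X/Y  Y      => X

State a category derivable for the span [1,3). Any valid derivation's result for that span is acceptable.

S\N

[0,3] S   <
  [0,1] "the" : N
  [1,3] S\N   >
    [1,2] "this" : (S\N)/S
    [2,3] "a" : S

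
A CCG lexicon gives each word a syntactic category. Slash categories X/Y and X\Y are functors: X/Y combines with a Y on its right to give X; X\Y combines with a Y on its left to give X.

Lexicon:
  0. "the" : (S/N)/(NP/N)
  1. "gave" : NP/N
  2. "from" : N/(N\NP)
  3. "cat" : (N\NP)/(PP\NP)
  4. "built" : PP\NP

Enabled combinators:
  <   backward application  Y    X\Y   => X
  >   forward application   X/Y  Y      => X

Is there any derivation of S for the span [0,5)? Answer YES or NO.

[0,5] S   >
  [0,2] S/N   >
    [0,1] "the" : (S/N)/(NP/N)
    [1,2] "gave" : NP/N
  [2,5] N   >
    [2,3] "from" : N/(N\NP)
    [3,5] N\NP   >
      [3,4] "cat" : (N\NP)/(PP\NP)
      [4,5] "built" : PP\NP

YES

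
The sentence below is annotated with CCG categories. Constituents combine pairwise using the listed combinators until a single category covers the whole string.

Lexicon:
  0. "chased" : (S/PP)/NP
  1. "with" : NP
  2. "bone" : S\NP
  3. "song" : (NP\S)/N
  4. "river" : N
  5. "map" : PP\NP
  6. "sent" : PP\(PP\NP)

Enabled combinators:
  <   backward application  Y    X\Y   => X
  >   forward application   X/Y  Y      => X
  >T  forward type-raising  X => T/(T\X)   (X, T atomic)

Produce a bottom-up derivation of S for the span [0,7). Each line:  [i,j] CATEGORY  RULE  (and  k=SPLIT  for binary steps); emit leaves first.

[0,1] (S/PP)/NP  lex  "chased"
[1,2] NP  lex  "with"
[2,3] S\NP  lex  "bone"
[1,3] S  <  k=2
[3,4] (NP\S)/N  lex  "song"
[4,5] N  lex  "river"
[3,5] NP\S  >  k=4
[1,5] NP  <  k=3
[0,5] S/PP  >  k=1
[5,6] PP\NP  lex  "map"
[6,7] PP\(PP\NP)  lex  "sent"
[5,7] PP  <  k=6
[0,7] S  >  k=5

[0,7] S   >
  [0,5] S/PP   >
    [0,1] "chased" : (S/PP)/NP
    [1,5] NP   <
      [1,3] S   <
        [1,2] "with" : NP
        [2,3] "bone" : S\NP
      [3,5] NP\S   >
        [3,4] "song" : (NP\S)/N
        [4,5] "river" : N
  [5,7] PP   <
    [5,6] "map" : PP\NP
    [6,7] "sent" : PP\(PP\NP)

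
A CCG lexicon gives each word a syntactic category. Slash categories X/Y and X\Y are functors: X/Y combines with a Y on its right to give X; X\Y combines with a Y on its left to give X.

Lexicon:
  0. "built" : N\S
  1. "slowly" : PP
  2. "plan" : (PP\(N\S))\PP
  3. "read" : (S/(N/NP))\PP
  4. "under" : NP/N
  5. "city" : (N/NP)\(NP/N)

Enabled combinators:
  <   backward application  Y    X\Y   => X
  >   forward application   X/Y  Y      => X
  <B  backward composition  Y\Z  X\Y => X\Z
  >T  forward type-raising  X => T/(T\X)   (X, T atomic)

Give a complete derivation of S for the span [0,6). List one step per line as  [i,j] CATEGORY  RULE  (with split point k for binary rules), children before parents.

[0,1] N\S  lex  "built"
[1,2] PP  lex  "slowly"
[2,3] (PP\(N\S))\PP  lex  "plan"
[1,3] PP\(N\S)  <  k=2
[0,3] PP  <  k=1
[3,4] (S/(N/NP))\PP  lex  "read"
[0,4] S/(N/NP)  <  k=3
[4,5] NP/N  lex  "under"
[5,6] (N/NP)\(NP/N)  lex  "city"
[4,6] N/NP  <  k=5
[0,6] S  >  k=4

[0,6] S   >
  [0,4] S/(N/NP)   <
    [0,3] PP   <
      [0,1] "built" : N\S
      [1,3] PP\(N\S)   <
        [1,2] "slowly" : PP
        [2,3] "plan" : (PP\(N\S))\PP
    [3,4] "read" : (S/(N/NP))\PP
  [4,6] N/NP   <
    [4,5] "under" : NP/N
    [5,6] "city" : (N/NP)\(NP/N)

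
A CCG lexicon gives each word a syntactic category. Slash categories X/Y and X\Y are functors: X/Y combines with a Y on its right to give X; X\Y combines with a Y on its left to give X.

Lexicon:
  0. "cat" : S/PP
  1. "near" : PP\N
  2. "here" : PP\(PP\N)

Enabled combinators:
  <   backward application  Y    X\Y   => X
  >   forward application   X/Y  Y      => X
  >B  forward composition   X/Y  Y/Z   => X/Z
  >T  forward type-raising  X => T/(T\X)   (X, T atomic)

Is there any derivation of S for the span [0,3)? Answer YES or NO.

YES

[0,3] S   >
  [0,1] "cat" : S/PP
  [1,3] PP   <
    [1,2] "near" : PP\N
    [2,3] "here" : PP\(PP\N)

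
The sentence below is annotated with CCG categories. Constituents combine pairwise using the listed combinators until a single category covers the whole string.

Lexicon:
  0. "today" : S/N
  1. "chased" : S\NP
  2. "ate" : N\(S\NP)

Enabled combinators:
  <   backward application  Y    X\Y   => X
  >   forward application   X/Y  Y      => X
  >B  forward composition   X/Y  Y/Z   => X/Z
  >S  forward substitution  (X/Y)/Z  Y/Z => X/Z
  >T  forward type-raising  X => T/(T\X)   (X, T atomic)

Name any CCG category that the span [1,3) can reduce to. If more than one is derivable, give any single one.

[0,3] S   >
  [0,1] "today" : S/N
  [1,3] N   <
    [1,2] "chased" : S\NP
    [2,3] "ate" : N\(S\NP)

N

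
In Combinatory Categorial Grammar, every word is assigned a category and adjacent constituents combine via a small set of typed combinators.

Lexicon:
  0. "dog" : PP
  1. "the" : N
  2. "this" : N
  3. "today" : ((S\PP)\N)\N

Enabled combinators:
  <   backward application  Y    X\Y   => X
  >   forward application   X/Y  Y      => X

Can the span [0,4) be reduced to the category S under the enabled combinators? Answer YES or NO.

[0,4] S   <
  [0,1] "dog" : PP
  [1,4] S\PP   <
    [1,2] "the" : N
    [2,4] (S\PP)\N   <
      [2,3] "this" : N
      [3,4] "today" : ((S\PP)\N)\N

YES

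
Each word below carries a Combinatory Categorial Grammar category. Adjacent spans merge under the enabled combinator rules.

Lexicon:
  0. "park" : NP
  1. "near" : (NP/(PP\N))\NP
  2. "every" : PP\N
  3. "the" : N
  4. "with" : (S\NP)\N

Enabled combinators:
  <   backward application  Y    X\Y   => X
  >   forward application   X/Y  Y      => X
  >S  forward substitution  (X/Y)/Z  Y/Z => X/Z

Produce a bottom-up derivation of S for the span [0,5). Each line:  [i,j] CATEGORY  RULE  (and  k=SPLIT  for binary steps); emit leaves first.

[0,1] NP  lex  "park"
[1,2] (NP/(PP\N))\NP  lex  "near"
[0,2] NP/(PP\N)  <  k=1
[2,3] PP\N  lex  "every"
[0,3] NP  >  k=2
[3,4] N  lex  "the"
[4,5] (S\NP)\N  lex  "with"
[3,5] S\NP  <  k=4
[0,5] S  <  k=3

[0,5] S   <
  [0,3] NP   >
    [0,2] NP/(PP\N)   <
      [0,1] "park" : NP
      [1,2] "near" : (NP/(PP\N))\NP
    [2,3] "every" : PP\N
  [3,5] S\NP   <
    [3,4] "the" : N
    [4,5] "with" : (S\NP)\N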